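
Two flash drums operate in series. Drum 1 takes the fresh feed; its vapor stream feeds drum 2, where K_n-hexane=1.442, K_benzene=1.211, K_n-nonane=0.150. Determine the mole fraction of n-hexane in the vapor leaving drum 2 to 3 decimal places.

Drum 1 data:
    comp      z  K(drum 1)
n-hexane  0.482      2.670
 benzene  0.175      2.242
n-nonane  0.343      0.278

y_n-hexane (drum 2) = 0.720

Drum 1:
Let ψ₁ = V/F and solve Σ zᵢ(Kᵢ−1)/(1+ψ₁(Kᵢ−1)) = 0.
g(0) = ΣzᵢKᵢ − 1 = 0.775 and g(1) = 1 − Σzᵢ/Kᵢ = -0.492, so a root lies in (0, 1).
Newton–Raphson from ψ₁ = 0.38:
  ψ₁ = 0.380: g = 0.2988, g' = -0.967 → ψ₁ = 0.689
  ψ₁ = 0.689: g = -0.0013, g' = -1.077 → ψ₁ = 0.688
Converged at ψ₁ = 0.688.
Drum-1 compositions:
  n-hexane: x = 0.224, y = 0.599
  benzene: x = 0.094, y = 0.212
  n-nonane: x = 0.681, y = 0.189
Drum-2 feed = drum-1 vapor: z₂ = (0.5990, 0.2116, 0.1894).
Drum 2:
Rachford–Rice: g(ψ₂) = Σ zᵢ(Kᵢ−1)/(1+ψ₂(Kᵢ−1)) = 0.
Feasibility: ΣzᵢKᵢ = 1.148, Σzᵢ/Kᵢ = 1.853 — both > 1, two phases present.
Iterate (Newton) starting at ψ₂ = 0.5:
  ψ₂ = 0.500: g = -0.0227, g' = -0.500 → ψ₂ = 0.455
  ψ₂ = 0.455: g = -0.0011, g' = -0.452 → ψ₂ = 0.452
Converged at ψ₂ = 0.452.
  n-hexane: x = 0.499, y = 0.720
  benzene: x = 0.193, y = 0.234
  n-nonane: x = 0.308, y = 0.046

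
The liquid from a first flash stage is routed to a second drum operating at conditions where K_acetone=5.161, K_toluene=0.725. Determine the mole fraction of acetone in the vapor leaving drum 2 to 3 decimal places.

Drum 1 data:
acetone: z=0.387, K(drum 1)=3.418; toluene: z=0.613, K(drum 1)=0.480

y_acetone (drum 2) = 0.320

Drum 1:
Rachford–Rice: g(ψ₁) = Σ zᵢ(Kᵢ−1)/(1+ψ₁(Kᵢ−1)) = 0.
g(0) = ΣzᵢKᵢ − 1 = 0.617 and g(1) = 1 − Σzᵢ/Kᵢ = -0.390, so a root lies in (0, 1).
Binary case is linear: z₁(K₁−1)(1+ψ₁(K₂−1)) + z₂(K₂−1)(1+ψ₁(K₁−1)) = 0
⇒ ψ₁ = [z₁(K₁−1)+z₂(K₂−1)] / [−(K₁−1)(K₂−1)] = 0.6170/1.2574 = 0.491
Drum-1 compositions:
  acetone: x = 0.177, y = 0.605
  toluene: x = 0.823, y = 0.395
Drum-2 feed = drum-1 liquid: z₂ = (0.1770, 0.8230).
Drum 2:
Material balance + equilibrium reduce to Σ zᵢ(Kᵢ−1)/(1+ψ₂(Kᵢ−1)) = 0.
Feasibility: ΣzᵢKᵢ = 1.510, Σzᵢ/Kᵢ = 1.169 — both > 1, two phases present.
Binary case is linear: z₁(K₁−1)(1+ψ₂(K₂−1)) + z₂(K₂−1)(1+ψ₂(K₁−1)) = 0
⇒ ψ₂ = [z₁(K₁−1)+z₂(K₂−1)] / [−(K₁−1)(K₂−1)] = 0.5101/1.1443 = 0.446
  acetone: x = 0.062, y = 0.320
  toluene: x = 0.938, y = 0.680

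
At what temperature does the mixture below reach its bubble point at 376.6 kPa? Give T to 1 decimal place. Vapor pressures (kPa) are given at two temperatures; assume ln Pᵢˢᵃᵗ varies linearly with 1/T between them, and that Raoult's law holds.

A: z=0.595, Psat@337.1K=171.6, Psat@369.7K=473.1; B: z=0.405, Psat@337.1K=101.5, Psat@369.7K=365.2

Bubble-point temperature: ΣzᵢPᵢˢᵃᵗ(T) = P. Interpolate ln Pᵢˢᵃᵗ = aᵢ + bᵢ/T.
  T = 337.1 K: ΣzᵢPᵢˢᵃᵗ = 143.21 kPa
  T = 369.7 K: ΣzᵢPᵢˢᵃᵗ = 429.40 kPa
  T = 353.4 K: ΣzᵢPᵢˢᵃᵗ = 253.86 kPa
  T = 361.5 K: ΣzᵢPᵢˢᵃᵗ = 331.44 kPa
  T = 365.6 K: ΣzᵢPᵢˢᵃᵗ = 377.76 kPa
  T = 363.6 K: ΣzᵢPᵢˢᵃᵗ = 354.53 kPa
Interpolating between 363.6 K and 365.6 K gives T ≈ 365.5 K.

T = 365.5 K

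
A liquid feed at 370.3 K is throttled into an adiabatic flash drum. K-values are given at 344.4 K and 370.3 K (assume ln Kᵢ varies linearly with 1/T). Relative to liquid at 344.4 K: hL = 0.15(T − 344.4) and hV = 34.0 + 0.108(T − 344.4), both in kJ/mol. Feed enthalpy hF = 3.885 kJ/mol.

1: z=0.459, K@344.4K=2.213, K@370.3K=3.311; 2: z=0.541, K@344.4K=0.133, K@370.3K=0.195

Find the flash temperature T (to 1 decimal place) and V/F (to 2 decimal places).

T = 346.1 K, V/F = 0.11

Adiabatic flash: solve Rachford–Rice at each trial T, then check hF = ψ·hV(T) + (1−ψ)·hL(T).
  T = 344.4 K: K = (2.213, 0.133), RR gives ψ = 0.083, H_out = 2.836 kJ/mol
  T = 370.3 K: K = (3.311, 0.195), RR gives ψ = 0.336, H_out = 14.946 kJ/mol
  T = 357.4 K: K = (2.729, 0.162), RR gives ψ = 0.235, H_out = 9.811 kJ/mol
  T = 350.9 K: K = (2.462, 0.147), RR gives ψ = 0.168, H_out = 6.649 kJ/mol
  T = 347.6 K: K = (2.334, 0.140), RR gives ψ = 0.128, H_out = 4.813 kJ/mol
  T = 346.0 K: K = (2.273, 0.136), RR gives ψ = 0.106, H_out = 3.852 kJ/mol
Linear interpolation between T = 346.0 (H_out = 3.852) and T = 347.6 (H_out = 4.813) on hF = 3.885 gives T ≈ 346.1 K, at which ψ = 0.11.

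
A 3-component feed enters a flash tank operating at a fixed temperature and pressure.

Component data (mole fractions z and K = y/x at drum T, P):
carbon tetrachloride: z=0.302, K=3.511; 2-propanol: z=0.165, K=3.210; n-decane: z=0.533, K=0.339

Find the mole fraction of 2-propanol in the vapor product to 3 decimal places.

Iterate (Newton) starting at ψ = 0.66:
  ψ = 0.660: g = -0.1913, g' = -1.136 → ψ = 0.492
  ψ = 0.492: g = -0.0077, g' = -1.078 → ψ = 0.484
Converged at ψ = 0.484.
Compositions from xᵢ = zᵢ/(1+ψ(Kᵢ−1)), yᵢ = Kᵢxᵢ:
  carbon tetrachloride: x = 0.136, y = 0.478
  2-propanol: x = 0.080, y = 0.256
  n-decane: x = 0.784, y = 0.266

y_2-propanol = 0.256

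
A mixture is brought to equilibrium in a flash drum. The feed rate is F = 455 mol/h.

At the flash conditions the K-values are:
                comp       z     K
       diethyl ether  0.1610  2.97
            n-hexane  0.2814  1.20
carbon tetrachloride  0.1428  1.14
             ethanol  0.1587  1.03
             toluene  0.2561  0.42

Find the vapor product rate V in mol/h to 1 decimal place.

Rachford–Rice: g(ψ) = Σ zᵢ(Kᵢ−1)/(1+ψ(Kᵢ−1)) = 0.
g(0) = ΣzᵢKᵢ − 1 = 0.2497 and g(1) = 1 − Σzᵢ/Kᵢ = -0.1778, so a root lies in (0, 1).
Newton–Raphson from ψ = 0.5:
  ψ = 0.5000: g = 0.02511, g' = -0.3414 → ψ = 0.5736
Converged at ψ = 0.5736.
Then V = ψ·F = 0.5736·455 = 261.0 mol/h and L = F − V = 194.0 mol/h.

V = 261.0 mol/h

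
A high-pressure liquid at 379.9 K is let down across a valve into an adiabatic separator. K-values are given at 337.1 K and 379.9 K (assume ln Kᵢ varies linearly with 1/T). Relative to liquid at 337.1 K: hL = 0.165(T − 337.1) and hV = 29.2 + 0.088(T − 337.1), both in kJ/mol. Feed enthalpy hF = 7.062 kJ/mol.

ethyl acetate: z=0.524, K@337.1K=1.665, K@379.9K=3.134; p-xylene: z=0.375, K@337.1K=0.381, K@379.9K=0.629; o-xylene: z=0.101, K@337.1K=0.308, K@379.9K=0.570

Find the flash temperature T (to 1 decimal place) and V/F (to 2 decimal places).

T = 340.5 K, V/F = 0.22

Adiabatic flash: solve Rachford–Rice at each trial T, then check hF = ψ·hV(T) + (1−ψ)·hL(T).
  T = 337.1 K: K = (1.665, 0.381, 0.308), RR gives ψ = 0.110, H_out = 3.210 kJ/mol
  T = 379.9 K: K = (3.134, 0.629, 0.570), RR gives ψ = 1.000, H_out = 32.966 kJ/mol
  T = 358.5 K: K = (2.328, 0.497, 0.427), RR gives ψ = 0.652, H_out = 21.482 kJ/mol
  T = 347.8 K: K = (1.979, 0.437, 0.364), RR gives ψ = 0.419, H_out = 13.648 kJ/mol
  T = 342.5 K: K = (1.819, 0.409, 0.336), RR gives ψ = 0.282, H_out = 9.008 kJ/mol
  T = 339.8 K: K = (1.741, 0.395, 0.322), RR gives ψ = 0.201, H_out = 6.284 kJ/mol
  T = 341.1 K: K = (1.778, 0.401, 0.328), RR gives ψ = 0.241, H_out = 7.633 kJ/mol
Linear interpolation between T = 339.8 (H_out = 6.284) and T = 341.1 (H_out = 7.633) on hF = 7.062 gives T ≈ 340.5 K, at which ψ = 0.22.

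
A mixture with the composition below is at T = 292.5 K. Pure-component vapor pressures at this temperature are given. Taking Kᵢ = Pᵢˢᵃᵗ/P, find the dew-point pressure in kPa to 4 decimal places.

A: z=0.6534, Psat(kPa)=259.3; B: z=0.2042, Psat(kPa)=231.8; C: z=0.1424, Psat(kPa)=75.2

Pdew = 188.8785 kPa

At the dew point ψ → 1, so Σzᵢ/Kᵢ = 1 with Kᵢ = Pᵢˢᵃᵗ/P ⇒ 1/P = Σzᵢ/Pᵢˢᵃᵗ.
1/P = 0.6534/259.3 + 0.2042/231.8 + 0.1424/75.2 = 0.0052944 ⇒ P = 188.8785 kPa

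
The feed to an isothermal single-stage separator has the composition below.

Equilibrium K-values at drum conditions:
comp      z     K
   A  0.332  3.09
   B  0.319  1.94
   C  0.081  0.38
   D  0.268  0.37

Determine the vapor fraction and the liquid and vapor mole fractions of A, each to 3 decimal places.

ψ = 0.789, x_A = 0.125, y_A = 0.387

Newton–Raphson from ψ = 0.5:
  ψ = 0.500: g = 0.2240, g' = -0.769 → ψ = 0.791
  ψ = 0.791: g = -0.0018, g' = -0.841 → ψ = 0.789
Converged at ψ = 0.789.
Compositions from xᵢ = zᵢ/(1+ψ(Kᵢ−1)), yᵢ = Kᵢxᵢ:
  A: x = 0.125, y = 0.387
  B: x = 0.183, y = 0.355
  C: x = 0.159, y = 0.060
  D: x = 0.533, y = 0.197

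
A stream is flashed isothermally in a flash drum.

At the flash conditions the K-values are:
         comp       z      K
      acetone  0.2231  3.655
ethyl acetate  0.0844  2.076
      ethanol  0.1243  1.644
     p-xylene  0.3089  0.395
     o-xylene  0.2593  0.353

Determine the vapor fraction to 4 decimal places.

Newton–Raphson from ψ = 0.5:
  ψ = 0.5000: g = -0.14184, g' = -0.8307 → ψ = 0.3293
  ψ = 0.3293: g = 0.00260, g' = -0.8877 → ψ = 0.3322
Converged at ψ = 0.3322.

ψ = 0.3322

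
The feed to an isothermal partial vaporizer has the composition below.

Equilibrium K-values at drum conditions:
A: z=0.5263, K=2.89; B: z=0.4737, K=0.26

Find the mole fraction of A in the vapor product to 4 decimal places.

Binary case is linear: z₁(K₁−1)(1+ψ(K₂−1)) + z₂(K₂−1)(1+ψ(K₁−1)) = 0
⇒ ψ = [z₁(K₁−1)+z₂(K₂−1)] / [−(K₁−1)(K₂−1)] = 0.64417/1.39860 = 0.4606
Compositions from xᵢ = zᵢ/(1+ψ(Kᵢ−1)), yᵢ = Kᵢxᵢ:
  A: x = 0.2814, y = 0.8132
  B: x = 0.7186, y = 0.1868

y_A = 0.8132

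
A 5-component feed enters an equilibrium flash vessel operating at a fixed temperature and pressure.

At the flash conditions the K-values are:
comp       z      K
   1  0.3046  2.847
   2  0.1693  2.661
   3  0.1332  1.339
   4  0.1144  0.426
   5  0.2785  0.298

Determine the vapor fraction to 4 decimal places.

ψ = 0.6085

Let ψ = V/F and solve Σ zᵢ(Kᵢ−1)/(1+ψ(Kᵢ−1)) = 0.
Check two-phase: ΣzᵢKᵢ = 1.6278 > 1 and Σzᵢ/Kᵢ = 1.4732 > 1, so g(0) = 0.6278 > 0 and g(1) = -0.4732 < 0.
Iterate (Newton) starting at ψ = 0.5:
  ψ = 0.5000: g = 0.09138, g' = -0.8314 → ψ = 0.6099
  ψ = 0.6099: g = -0.00125, g' = -0.8645 → ψ = 0.6085
Converged at ψ = 0.6085.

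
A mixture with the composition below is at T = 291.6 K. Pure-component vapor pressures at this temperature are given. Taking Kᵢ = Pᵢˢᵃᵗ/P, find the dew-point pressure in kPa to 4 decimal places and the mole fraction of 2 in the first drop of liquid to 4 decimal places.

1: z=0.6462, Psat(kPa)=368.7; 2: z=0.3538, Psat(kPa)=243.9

Pdew = 312.1840 kPa, x_2 = 0.4529

At the dew point ψ → 1, so Σzᵢ/Kᵢ = 1 with Kᵢ = Pᵢˢᵃᵗ/P ⇒ 1/P = Σzᵢ/Pᵢˢᵃᵗ.
1/P = 0.6462/368.7 + 0.3538/243.9 = 0.0032032 ⇒ P = 312.1840 kPa
xᵢ = zᵢP/Pᵢˢᵃᵗ ⇒ x_2 = 0.3538·312.1840/243.9 = 0.4529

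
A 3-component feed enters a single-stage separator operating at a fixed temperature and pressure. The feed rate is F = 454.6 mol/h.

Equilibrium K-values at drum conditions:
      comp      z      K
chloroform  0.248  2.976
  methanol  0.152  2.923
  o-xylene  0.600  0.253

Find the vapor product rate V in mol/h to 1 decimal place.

V = 104.0 mol/h

Rachford–Rice: g(V/F) = Σ zᵢ(Kᵢ−1)/(1+V/F(Kᵢ−1)) = 0.
g(0) = ΣzᵢKᵢ − 1 = 0.334 and g(1) = 1 − Σzᵢ/Kᵢ = -1.507, so a root lies in (0, 1).
Newton–Raphson from V/F = 0.5:
  V/F = 0.500: g = -0.3199, g' = -1.244 → V/F = 0.243
  V/F = 0.243: g = -0.0172, g' = -1.203 → V/F = 0.229
Converged at V/F = 0.229.
Then V = V/F·F = 0.2287·454.6 = 104.0 mol/h and L = F − V = 350.6 mol/h.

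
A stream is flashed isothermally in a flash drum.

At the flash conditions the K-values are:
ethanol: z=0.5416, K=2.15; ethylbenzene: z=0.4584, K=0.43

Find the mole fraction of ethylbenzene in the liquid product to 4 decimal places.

x_ethylbenzene = 0.6686

Newton iteration, V/F⁰ = 0.5:
  V/F = 0.5000: g = 0.03002, g' = -0.5801 → V/F = 0.5517
  V/F = 0.5517: g = -0.00010, g' = -0.5850 → V/F = 0.5516
Converged at V/F = 0.5516.
Compositions from xᵢ = zᵢ/(1+V/F(Kᵢ−1)), yᵢ = Kᵢxᵢ:
  ethanol: x = 0.3314, y = 0.7125
  ethylbenzene: x = 0.6686, y = 0.2875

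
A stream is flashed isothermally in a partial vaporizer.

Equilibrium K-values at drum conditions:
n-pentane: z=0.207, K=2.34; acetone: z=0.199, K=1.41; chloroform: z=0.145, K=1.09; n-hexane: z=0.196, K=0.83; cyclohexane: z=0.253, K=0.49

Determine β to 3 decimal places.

Newton–Raphson from β = 0.32:
  β = 0.320: g = 0.0895, g' = -0.310 → β = 0.609
  β = 0.609: g = 0.0060, g' = -0.281 → β = 0.631
Converged at β = 0.631.

β = 0.631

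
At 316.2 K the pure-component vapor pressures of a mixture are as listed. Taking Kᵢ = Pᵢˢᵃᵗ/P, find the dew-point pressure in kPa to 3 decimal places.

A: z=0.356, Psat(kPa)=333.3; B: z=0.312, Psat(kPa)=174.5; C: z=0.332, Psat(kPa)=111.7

Pdew = 171.576 kPa

At the dew point ψ → 1, so Σzᵢ/Kᵢ = 1 with Kᵢ = Pᵢˢᵃᵗ/P ⇒ 1/P = Σzᵢ/Pᵢˢᵃᵗ.
1/P = 0.356/333.3 + 0.312/174.5 + 0.332/111.7 = 0.005828 ⇒ P = 171.576 kPa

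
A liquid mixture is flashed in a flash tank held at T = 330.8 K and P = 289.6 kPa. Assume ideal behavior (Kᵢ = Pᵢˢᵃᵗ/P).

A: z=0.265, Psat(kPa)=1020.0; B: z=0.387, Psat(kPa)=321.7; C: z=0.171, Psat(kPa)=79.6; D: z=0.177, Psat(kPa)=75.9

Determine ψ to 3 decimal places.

ψ = 0.417

Raoult's law: Kᵢ = Pᵢˢᵃᵗ/P = Pᵢˢᵃᵗ/289.6.
  K_A = 1020.0/289.6 = 3.52210, K_B = 321.7/289.6 = 1.11084, K_C = 79.6/289.6 = 0.27486, K_D = 75.9/289.6 = 0.26209
Material balance + equilibrium reduce to Σ zᵢ(Kᵢ−1)/(1+ψ(Kᵢ−1)) = 0.
Feasibility: ΣzᵢKᵢ = 1.457, Σzᵢ/Kᵢ = 1.721 — both > 1, two phases present.
Newton–Raphson from ψ = 0.5:
  ψ = 0.500: g = -0.0653, g' = -0.797 → ψ = 0.418
  ψ = 0.418: g = -0.0006, g' = -0.790 → ψ = 0.417
Converged at ψ = 0.417.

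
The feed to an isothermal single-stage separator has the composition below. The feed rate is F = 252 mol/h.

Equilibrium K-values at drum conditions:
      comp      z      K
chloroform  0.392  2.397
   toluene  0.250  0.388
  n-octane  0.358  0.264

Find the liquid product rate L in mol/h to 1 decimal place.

Let ψ = V/F and solve Σ zᵢ(Kᵢ−1)/(1+ψ(Kᵢ−1)) = 0.
g(0) = ΣzᵢKᵢ − 1 = 0.131 and g(1) = 1 − Σzᵢ/Kᵢ = -1.164, so a root lies in (0, 1).
Newton–Raphson from ψ = 0.38:
  ψ = 0.380: g = -0.2074, g' = -0.859 → ψ = 0.139
  ψ = 0.139: g = -0.0018, g' = -0.889 → ψ = 0.137
Converged at ψ = 0.137.
Then V = ψ·F = 0.1366·252 = 34.4 mol/h and L = F − V = 217.6 mol/h.

L = 217.6 mol/h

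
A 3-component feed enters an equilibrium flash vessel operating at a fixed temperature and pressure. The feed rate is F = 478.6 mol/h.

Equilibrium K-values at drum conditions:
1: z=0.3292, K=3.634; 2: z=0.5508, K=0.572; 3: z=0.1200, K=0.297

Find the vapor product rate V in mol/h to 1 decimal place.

V = 203.8 mol/h

Let ψ = V/F and solve Σ zᵢ(Kᵢ−1)/(1+ψ(Kᵢ−1)) = 0.
Check two-phase: ΣzᵢKᵢ = 1.5470 > 1 and Σzᵢ/Kᵢ = 1.4576 > 1, so g(0) = 0.5470 > 0 and g(1) = -0.4576 < 0.
Newton–Raphson from ψ = 0.5:
  ψ = 0.5000: g = -0.05577, g' = -0.7298 → ψ = 0.4236
  ψ = 0.4236: g = 0.00177, g' = -0.7810 → ψ = 0.4258
Converged at ψ = 0.4258.
Then V = ψ·F = 0.4258·478.6 = 203.8 mol/h and L = F − V = 274.8 mol/h.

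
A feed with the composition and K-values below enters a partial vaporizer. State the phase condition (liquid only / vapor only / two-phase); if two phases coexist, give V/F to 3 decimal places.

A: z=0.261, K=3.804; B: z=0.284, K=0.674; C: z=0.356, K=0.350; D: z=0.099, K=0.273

two-phase, V/F = 0.217

ΣzᵢKᵢ = 1.336; Σzᵢ/Kᵢ = 1.870.
Both exceed 1, so a two-phase solution exists.
Material balance + equilibrium reduce to Σ zᵢ(Kᵢ−1)/(1+ψ(Kᵢ−1)) = 0.
Newton iteration, ψ⁰ = 0.42:
  ψ = 0.420: g = -0.1931, g' = -0.866 → ψ = 0.197
  ψ = 0.197: g = 0.0230, g' = -1.155 → ψ = 0.217
Converged at ψ = 0.217.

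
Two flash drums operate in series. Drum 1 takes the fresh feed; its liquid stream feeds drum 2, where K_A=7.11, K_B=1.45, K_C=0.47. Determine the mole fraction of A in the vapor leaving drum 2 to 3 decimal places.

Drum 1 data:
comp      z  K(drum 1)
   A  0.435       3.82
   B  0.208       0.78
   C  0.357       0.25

y_A (drum 2) = 0.359

Drum 1:
Let ψ₁ = V/F and solve Σ zᵢ(Kᵢ−1)/(1+ψ₁(Kᵢ−1)) = 0.
g(0) = ΣzᵢKᵢ − 1 = 0.913 and g(1) = 1 − Σzᵢ/Kᵢ = -0.809, so a root lies in (0, 1).
Iterate (Newton) starting at ψ₁ = 0.5:
  ψ₁ = 0.500: g = 0.0292, g' = -1.122 → ψ₁ = 0.526
Converged at ψ₁ = 0.526.
Drum-1 compositions:
  A: x = 0.175, y = 0.669
  B: x = 0.235, y = 0.183
  C: x = 0.590, y = 0.147
Drum-2 feed = drum-1 liquid: z₂ = (0.1752, 0.2352, 0.5896).
Drum 2:
Rachford–Rice: g(ψ₂) = Σ zᵢ(Kᵢ−1)/(1+ψ₂(Kᵢ−1)) = 0.
Check two-phase: ΣzᵢKᵢ = 1.864 > 1 and Σzᵢ/Kᵢ = 1.441 > 1, so g(0) = 0.864 > 0 and g(1) = -0.441 < 0.
Newton iteration, ψ₂⁰ = 0.64:
  ψ₂ = 0.640: g = -0.1728, g' = -0.679 → ψ₂ = 0.386
  ψ₂ = 0.386: g = 0.0163, g' = -0.877 → ψ₂ = 0.404
  ψ₂ = 0.404: g = 0.0003, g' = -0.845 → ψ₂ = 0.405
Converged at ψ₂ = 0.405.
  A: x = 0.050, y = 0.359
  B: x = 0.199, y = 0.289
  C: x = 0.751, y = 0.353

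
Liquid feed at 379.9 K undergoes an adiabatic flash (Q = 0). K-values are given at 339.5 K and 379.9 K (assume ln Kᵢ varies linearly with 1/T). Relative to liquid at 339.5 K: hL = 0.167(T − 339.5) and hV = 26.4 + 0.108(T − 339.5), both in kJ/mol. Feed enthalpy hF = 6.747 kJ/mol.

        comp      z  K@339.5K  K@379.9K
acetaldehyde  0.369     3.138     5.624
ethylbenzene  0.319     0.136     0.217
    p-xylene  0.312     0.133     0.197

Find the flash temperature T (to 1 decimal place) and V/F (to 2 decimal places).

Adiabatic flash: solve Rachford–Rice at each trial T, then check hF = ψ·hV(T) + (1−ψ)·hL(T).
  T = 339.5 K: K = (3.138, 0.136, 0.133), RR gives ψ = 0.131, H_out = 3.464 kJ/mol
  T = 379.9 K: K = (5.624, 0.217, 0.197), RR gives ψ = 0.329, H_out = 14.646 kJ/mol
  T = 359.7 K: K = (4.270, 0.174, 0.164), RR gives ψ = 0.251, H_out = 9.702 kJ/mol
  T = 349.6 K: K = (3.677, 0.154, 0.148), RR gives ψ = 0.199, H_out = 6.823 kJ/mol
  T = 344.6 K: K = (3.403, 0.145, 0.140), RR gives ψ = 0.168, H_out = 5.235 kJ/mol
  T = 347.1 K: K = (3.539, 0.150, 0.144), RR gives ψ = 0.184, H_out = 6.045 kJ/mol
  T = 348.4 K: K = (3.610, 0.152, 0.146), RR gives ψ = 0.192, H_out = 6.453 kJ/mol
Linear interpolation between T = 348.4 (H_out = 6.453) and T = 349.6 (H_out = 6.823) on hF = 6.747 gives T ≈ 349.4 K, at which ψ = 0.20.

T = 349.4 K, V/F = 0.20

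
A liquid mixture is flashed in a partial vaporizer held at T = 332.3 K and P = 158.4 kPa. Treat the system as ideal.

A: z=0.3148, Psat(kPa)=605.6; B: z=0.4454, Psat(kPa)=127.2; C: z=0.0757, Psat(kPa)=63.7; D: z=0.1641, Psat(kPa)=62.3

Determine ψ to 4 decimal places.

Raoult's law: Kᵢ = Pᵢˢᵃᵗ/P = Pᵢˢᵃᵗ/158.4.
  K_A = 605.6/158.4 = 3.823232, K_B = 127.2/158.4 = 0.803030, K_C = 63.7/158.4 = 0.402146, K_D = 62.3/158.4 = 0.393308
Let ψ = V/F and solve Σ zᵢ(Kᵢ−1)/(1+ψ(Kᵢ−1)) = 0.
Check two-phase: ΣzᵢKᵢ = 1.6562 > 1 and Σzᵢ/Kᵢ = 1.2425 > 1, so g(0) = 0.6562 > 0 and g(1) = -0.2425 < 0.
Newton iteration, ψ⁰ = 0.5:
  ψ = 0.5000: g = 0.06375, g' = -0.6322 → ψ = 0.6008
  ψ = 0.6008: g = 0.00281, g' = -0.5828 → ψ = 0.6057
Converged at ψ = 0.6057.

ψ = 0.6057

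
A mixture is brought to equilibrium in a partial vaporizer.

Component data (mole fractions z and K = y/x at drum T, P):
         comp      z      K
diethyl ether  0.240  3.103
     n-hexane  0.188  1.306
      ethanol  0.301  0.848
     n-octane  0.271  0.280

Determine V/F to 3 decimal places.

Material balance + equilibrium reduce to Σ zᵢ(Kᵢ−1)/(1+V/F(Kᵢ−1)) = 0.
g(0) = ΣzᵢKᵢ − 1 = 0.321 and g(1) = 1 − Σzᵢ/Kᵢ = -0.544, so a root lies in (0, 1).
Iterate (Newton) starting at V/F = 0.38:
  V/F = 0.380: g = 0.0149, g' = -0.616 → V/F = 0.404
Converged at V/F = 0.404.

V/F = 0.404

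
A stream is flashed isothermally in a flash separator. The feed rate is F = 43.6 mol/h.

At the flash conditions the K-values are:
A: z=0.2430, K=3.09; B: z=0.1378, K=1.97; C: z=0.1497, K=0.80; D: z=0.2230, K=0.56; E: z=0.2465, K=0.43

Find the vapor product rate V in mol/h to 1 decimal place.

V = 20.4 mol/h

Let ψ = V/F and solve Σ zᵢ(Kᵢ−1)/(1+ψ(Kᵢ−1)) = 0.
g(0) = ΣzᵢKᵢ − 1 = 0.3730 and g(1) = 1 − Σzᵢ/Kᵢ = -0.3072, so a root lies in (0, 1).
Newton iteration, ψ⁰ = 0.5:
  ψ = 0.5000: g = -0.01721, g' = -0.5476 → ψ = 0.4686
  ψ = 0.4686: g = 0.00014, g' = -0.5571 → ψ = 0.4688
Converged at ψ = 0.4688.
Then V = ψ·F = 0.4688·43.6 = 20.4 mol/h and L = F − V = 23.2 mol/h.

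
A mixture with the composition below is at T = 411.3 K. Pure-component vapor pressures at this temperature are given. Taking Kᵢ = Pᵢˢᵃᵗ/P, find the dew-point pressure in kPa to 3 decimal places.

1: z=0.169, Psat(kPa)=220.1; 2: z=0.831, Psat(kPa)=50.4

Pdew = 57.951 kPa

At the dew point ψ → 1, so Σzᵢ/Kᵢ = 1 with Kᵢ = Pᵢˢᵃᵗ/P ⇒ 1/P = Σzᵢ/Pᵢˢᵃᵗ.
1/P = 0.169/220.1 + 0.831/50.4 = 0.017256 ⇒ P = 57.951 kPa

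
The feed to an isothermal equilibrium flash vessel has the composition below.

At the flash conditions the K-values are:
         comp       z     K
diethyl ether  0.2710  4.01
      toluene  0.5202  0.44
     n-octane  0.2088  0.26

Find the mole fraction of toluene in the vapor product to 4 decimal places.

Material balance + equilibrium reduce to Σ zᵢ(Kᵢ−1)/(1+ψ(Kᵢ−1)) = 0.
Check two-phase: ΣzᵢKᵢ = 1.3699 > 1 and Σzᵢ/Kᵢ = 2.0529 > 1, so g(0) = 0.3699 > 0 and g(1) = -1.0529 < 0.
Iterate (Newton) starting at ψ = 0.5:
  ψ = 0.5000: g = -0.32422, g' = -0.9940 → ψ = 0.1738
  ψ = 0.1738: g = 0.03546, g' = -1.4090 → ψ = 0.1990
  ψ = 0.1990: g = 0.00110, g' = -1.3242 → ψ = 0.1998
Converged at ψ = 0.1998.
Compositions from xᵢ = zᵢ/(1+ψ(Kᵢ−1)), yᵢ = Kᵢxᵢ:
  diethyl ether: x = 0.1692, y = 0.6786
  toluene: x = 0.5857, y = 0.2577
  n-octane: x = 0.2450, y = 0.0637

y_toluene = 0.2577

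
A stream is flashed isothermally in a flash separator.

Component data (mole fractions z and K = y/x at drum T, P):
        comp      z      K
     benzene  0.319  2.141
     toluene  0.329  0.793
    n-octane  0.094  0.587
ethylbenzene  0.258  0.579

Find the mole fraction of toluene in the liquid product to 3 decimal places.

x_toluene = 0.358

Material balance + equilibrium reduce to Σ zᵢ(Kᵢ−1)/(1+β(Kᵢ−1)) = 0.
Feasibility: ΣzᵢKᵢ = 1.148, Σzᵢ/Kᵢ = 1.170 — both > 1, two phases present.
Newton iteration, β⁰ = 0.5:
  β = 0.500: g = -0.0307, g' = -0.285 → β = 0.392
  β = 0.392: g = 0.0009, g' = -0.303 → β = 0.395
Converged at β = 0.395.
Compositions from xᵢ = zᵢ/(1+β(Kᵢ−1)), yᵢ = Kᵢxᵢ:
  benzene: x = 0.220, y = 0.471
  toluene: x = 0.358, y = 0.284
  n-octane: x = 0.112, y = 0.066
  ethylbenzene: x = 0.309, y = 0.179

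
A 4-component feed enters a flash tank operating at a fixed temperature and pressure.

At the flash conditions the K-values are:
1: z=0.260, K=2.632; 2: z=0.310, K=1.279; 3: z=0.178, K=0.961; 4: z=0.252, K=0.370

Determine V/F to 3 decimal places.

Material balance + equilibrium reduce to Σ zᵢ(Kᵢ−1)/(1+V/F(Kᵢ−1)) = 0.
Feasibility: ΣzᵢKᵢ = 1.345, Σzᵢ/Kᵢ = 1.207 — both > 1, two phases present.
Newton–Raphson from V/F = 0.46:
  V/F = 0.460: g = 0.0884, g' = -0.443 → V/F = 0.659
  V/F = 0.659: g = -0.0013, g' = -0.471 → V/F = 0.657
Converged at V/F = 0.657.

V/F = 0.657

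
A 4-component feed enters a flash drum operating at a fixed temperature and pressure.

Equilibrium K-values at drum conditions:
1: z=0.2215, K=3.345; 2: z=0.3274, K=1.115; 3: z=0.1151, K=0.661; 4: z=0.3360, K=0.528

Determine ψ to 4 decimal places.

ψ = 0.5502

Let ψ = V/F and solve Σ zᵢ(Kᵢ−1)/(1+ψ(Kᵢ−1)) = 0.
g(0) = ΣzᵢKᵢ − 1 = 0.3595 and g(1) = 1 − Σzᵢ/Kᵢ = -0.1703, so a root lies in (0, 1).
Iterate (Newton) starting at ψ = 0.43:
  ψ = 0.4300: g = 0.04985, g' = -0.4419 → ψ = 0.5428
  ψ = 0.5428: g = 0.00292, g' = -0.3948 → ψ = 0.5502
Converged at ψ = 0.5502.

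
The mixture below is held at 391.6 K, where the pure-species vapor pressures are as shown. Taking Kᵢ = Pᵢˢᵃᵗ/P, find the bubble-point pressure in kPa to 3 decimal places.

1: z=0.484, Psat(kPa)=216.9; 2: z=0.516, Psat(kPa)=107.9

At the bubble point ψ → 0, so ΣzᵢKᵢ = 1 with Kᵢ = Pᵢˢᵃᵗ/P ⇒ P = ΣzᵢPᵢˢᵃᵗ.
P = 0.484·216.9 + 0.516·107.9 = 160.656 kPa

Pbub = 160.656 kPa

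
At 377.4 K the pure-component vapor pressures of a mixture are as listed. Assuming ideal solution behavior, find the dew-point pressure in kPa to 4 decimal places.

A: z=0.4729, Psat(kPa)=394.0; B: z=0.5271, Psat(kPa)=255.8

Pdew = 306.6687 kPa

At the dew point ψ → 1, so Σzᵢ/Kᵢ = 1 with Kᵢ = Pᵢˢᵃᵗ/P ⇒ 1/P = Σzᵢ/Pᵢˢᵃᵗ.
1/P = 0.4729/394.0 + 0.5271/255.8 = 0.0032608 ⇒ P = 306.6687 kPa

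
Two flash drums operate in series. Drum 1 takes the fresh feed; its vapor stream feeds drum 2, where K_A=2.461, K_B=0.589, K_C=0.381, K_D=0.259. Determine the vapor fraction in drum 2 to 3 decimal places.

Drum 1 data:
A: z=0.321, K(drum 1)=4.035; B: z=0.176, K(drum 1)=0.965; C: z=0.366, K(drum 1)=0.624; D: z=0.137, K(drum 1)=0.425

Drum 1:
Material balance + equilibrium reduce to Σ zᵢ(Kᵢ−1)/(1+ψ₁(Kᵢ−1)) = 0.
Check two-phase: ΣzᵢKᵢ = 1.752 > 1 and Σzᵢ/Kᵢ = 1.171 > 1, so g(0) = 0.752 > 0 and g(1) = -0.171 < 0.
Newton–Raphson from ψ₁ = 0.5:
  ψ₁ = 0.500: g = 0.1007, g' = -0.634 → ψ₁ = 0.659
  ψ₁ = 0.659: g = 0.0088, g' = -0.538 → ψ₁ = 0.675
Converged at ψ₁ = 0.675.
Drum-1 compositions:
  A: x = 0.105, y = 0.425
  B: x = 0.180, y = 0.174
  C: x = 0.491, y = 0.306
  D: x = 0.224, y = 0.095
Drum-2 feed = drum-1 vapor: z₂ = (0.4248, 0.1740, 0.3061, 0.0952).
Drum 2:
Newton–Raphson from ψ₂ = 0.5:
  ψ₂ = 0.500: g = -0.1178, g' = -0.727 → ψ₂ = 0.338
  ψ₂ = 0.338: g = -0.0013, g' = -0.727 → ψ₂ = 0.336
Converged at ψ₂ = 0.336.
  A: x = 0.285, y = 0.701
  B: x = 0.202, y = 0.119
  C: x = 0.387, y = 0.147
  D: x = 0.127, y = 0.033

V/F (drum 2) = 0.336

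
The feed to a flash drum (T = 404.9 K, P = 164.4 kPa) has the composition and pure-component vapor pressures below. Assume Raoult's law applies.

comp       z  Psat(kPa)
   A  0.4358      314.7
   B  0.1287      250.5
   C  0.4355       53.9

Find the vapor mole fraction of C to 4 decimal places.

y_C = 0.1800

Raoult's law: Kᵢ = Pᵢˢᵃᵗ/P = Pᵢˢᵃᵗ/164.4.
  K_A = 314.7/164.4 = 1.914234, K_B = 250.5/164.4 = 1.523723, K_C = 53.9/164.4 = 0.327859
Newton–Raphson from ψ = 0.31:
  ψ = 0.3100: g = -0.00133, g' = -0.5612 → ψ = 0.3076
Converged at ψ = 0.3076.
Compositions from xᵢ = zᵢ/(1+ψ(Kᵢ−1)), yᵢ = Kᵢxᵢ:
  A: x = 0.3401, y = 0.6511
  B: x = 0.1108, y = 0.1689
  C: x = 0.5490, y = 0.1800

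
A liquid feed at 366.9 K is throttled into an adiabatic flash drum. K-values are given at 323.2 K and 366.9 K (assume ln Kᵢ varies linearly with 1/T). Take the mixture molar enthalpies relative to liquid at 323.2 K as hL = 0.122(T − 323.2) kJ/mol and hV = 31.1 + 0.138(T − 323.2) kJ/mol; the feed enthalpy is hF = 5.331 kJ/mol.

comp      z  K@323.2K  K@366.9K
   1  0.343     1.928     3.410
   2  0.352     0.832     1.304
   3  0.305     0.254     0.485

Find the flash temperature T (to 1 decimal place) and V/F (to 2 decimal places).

Adiabatic flash: solve Rachford–Rice at each trial T, then check hF = ψ·hV(T) + (1−ψ)·hL(T).
  T = 323.2 K: K = (1.928, 0.832, 0.254), RR gives ψ = 0.068, H_out = 2.108 kJ/mol
  T = 366.9 K: K = (3.410, 1.304, 0.485), RR gives ψ = 1.000, H_out = 37.131 kJ/mol
  T = 345.0 K: K = (2.609, 1.056, 0.358), RR gives ψ = 0.567, H_out = 20.480 kJ/mol
  T = 334.1 K: K = (2.254, 0.941, 0.303), RR gives ψ = 0.344, H_out = 12.074 kJ/mol
  T = 328.6 K: K = (2.086, 0.885, 0.278), RR gives ψ = 0.214, H_out = 7.346 kJ/mol
  T = 325.9 K: K = (2.006, 0.858, 0.266), RR gives ψ = 0.144, H_out = 4.819 kJ/mol
  T = 327.2 K: K = (2.044, 0.871, 0.271), RR gives ψ = 0.179, H_out = 6.056 kJ/mol
Linear interpolation between T = 325.9 (H_out = 4.819) and T = 327.2 (H_out = 6.056) on hF = 5.331 gives T ≈ 326.4 K, at which ψ = 0.16.

T = 326.4 K, V/F = 0.16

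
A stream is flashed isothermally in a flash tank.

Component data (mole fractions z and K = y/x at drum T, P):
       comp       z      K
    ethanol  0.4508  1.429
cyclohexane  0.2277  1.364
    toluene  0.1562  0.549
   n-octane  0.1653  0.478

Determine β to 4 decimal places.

β = 0.5983

Rachford–Rice: g(β) = Σ zᵢ(Kᵢ−1)/(1+β(Kᵢ−1)) = 0.
Check two-phase: ΣzᵢKᵢ = 1.1195 > 1 and Σzᵢ/Kᵢ = 1.1127 > 1, so g(0) = 0.1195 > 0 and g(1) = -0.1127 < 0.
Newton iteration, β⁰ = 0.64:
  β = 0.6400: g = -0.00965, g' = -0.2353 → β = 0.5990
  β = 0.5990: g = -0.00016, g' = -0.2278 → β = 0.5983
Converged at β = 0.5983.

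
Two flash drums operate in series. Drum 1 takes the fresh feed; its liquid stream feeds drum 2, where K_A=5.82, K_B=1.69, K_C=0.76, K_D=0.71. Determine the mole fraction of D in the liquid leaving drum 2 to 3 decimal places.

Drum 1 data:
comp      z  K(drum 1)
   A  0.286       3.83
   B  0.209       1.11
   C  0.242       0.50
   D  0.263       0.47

x_D (drum 2) = 0.450

Drum 1:
Rachford–Rice: g(ψ₁) = Σ zᵢ(Kᵢ−1)/(1+ψ₁(Kᵢ−1)) = 0.
Feasibility: ΣzᵢKᵢ = 1.572, Σzᵢ/Kᵢ = 1.307 — both > 1, two phases present.
Newton–Raphson from ψ₁ = 0.51:
  ψ₁ = 0.510: g = -0.0004, g' = -0.634 → ψ₁ = 0.509
Converged at ψ₁ = 0.509.
Drum-1 compositions:
  A: x = 0.117, y = 0.449
  B: x = 0.198, y = 0.220
  C: x = 0.325, y = 0.162
  D: x = 0.360, y = 0.169
Drum-2 feed = drum-1 liquid: z₂ = (0.1171, 0.1979, 0.3247, 0.3603).
Drum 2:
Rachford–Rice: g(ψ₂) = Σ zᵢ(Kᵢ−1)/(1+ψ₂(Kᵢ−1)) = 0.
g(0) = ΣzᵢKᵢ − 1 = 0.519 and g(1) = 1 − Σzᵢ/Kᵢ = -0.072, so a root lies in (0, 1).
Newton–Raphson from ψ₂ = 0.5:
  ψ₂ = 0.500: g = 0.0564, g' = -0.352 → ψ₂ = 0.660
  ψ₂ = 0.660: g = 0.0070, g' = -0.273 → ψ₂ = 0.686
Converged at ψ₂ = 0.686.
  A: x = 0.027, y = 0.158
  B: x = 0.134, y = 0.227
  C: x = 0.389, y = 0.295
  D: x = 0.450, y = 0.319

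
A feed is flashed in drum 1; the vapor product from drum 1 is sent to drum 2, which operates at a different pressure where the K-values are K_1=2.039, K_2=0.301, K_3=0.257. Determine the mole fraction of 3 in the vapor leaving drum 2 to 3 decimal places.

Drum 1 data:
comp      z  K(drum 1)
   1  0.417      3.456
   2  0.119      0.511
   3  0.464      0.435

y_3 (drum 2) = 0.118

Drum 1:
Material balance + equilibrium reduce to Σ zᵢ(Kᵢ−1)/(1+ψ₁(Kᵢ−1)) = 0.
g(0) = ΣzᵢKᵢ − 1 = 0.704 and g(1) = 1 − Σzᵢ/Kᵢ = -0.420, so a root lies in (0, 1).
Newton iteration, ψ₁⁰ = 0.5:
  ψ₁ = 0.500: g = 0.0173, g' = -0.844 → ψ₁ = 0.520
  ψ₁ = 0.520: g = 0.0001, g' = -0.833 → ψ₁ = 0.521
Converged at ψ₁ = 0.521.
Drum-1 compositions:
  1: x = 0.183, y = 0.632
  2: x = 0.160, y = 0.082
  3: x = 0.657, y = 0.286
Drum-2 feed = drum-1 vapor: z₂ = (0.6325, 0.0816, 0.2859).
Drum 2:
Iterate (Newton) starting at ψ₂ = 0.5:
  ψ₂ = 0.500: g = 0.0068, g' = -0.790 → ψ₂ = 0.509
Converged at ψ₂ = 0.509.
  1: x = 0.414, y = 0.844
  2: x = 0.127, y = 0.038
  3: x = 0.460, y = 0.118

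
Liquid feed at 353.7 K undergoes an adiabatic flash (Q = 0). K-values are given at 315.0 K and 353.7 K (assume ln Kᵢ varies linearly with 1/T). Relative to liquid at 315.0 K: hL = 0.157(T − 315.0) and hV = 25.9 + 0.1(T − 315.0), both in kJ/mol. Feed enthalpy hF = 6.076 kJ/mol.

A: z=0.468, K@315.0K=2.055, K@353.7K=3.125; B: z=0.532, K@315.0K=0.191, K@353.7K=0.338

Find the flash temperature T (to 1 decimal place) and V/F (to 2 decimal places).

Adiabatic flash: solve Rachford–Rice at each trial T, then check hF = ψ·hV(T) + (1−ψ)·hL(T).
  T = 315.0 K: K = (2.055, 0.191), RR gives ψ = 0.074, H_out = 1.922 kJ/mol
  T = 353.7 K: K = (3.125, 0.338), RR gives ψ = 0.457, H_out = 16.895 kJ/mol
  T = 334.4 K: K = (2.566, 0.259), RR gives ψ = 0.292, H_out = 10.274 kJ/mol
  T = 324.7 K: K = (2.304, 0.223), RR gives ψ = 0.195, H_out = 6.454 kJ/mol
  T = 319.9 K: K = (2.179, 0.207), RR gives ψ = 0.139, H_out = 4.329 kJ/mol
  T = 322.3 K: K = (2.241, 0.215), RR gives ψ = 0.168, H_out = 5.416 kJ/mol
Linear interpolation between T = 322.3 (H_out = 5.416) and T = 324.7 (H_out = 6.454) on hF = 6.076 gives T ≈ 323.8 K, at which ψ = 0.18.

T = 323.8 K, V/F = 0.18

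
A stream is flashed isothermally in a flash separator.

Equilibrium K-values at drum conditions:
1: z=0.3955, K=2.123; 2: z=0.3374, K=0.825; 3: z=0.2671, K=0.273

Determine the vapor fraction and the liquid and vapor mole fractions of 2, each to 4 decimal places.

Material balance + equilibrium reduce to Σ zᵢ(Kᵢ−1)/(1+ψ(Kᵢ−1)) = 0.
Feasibility: ΣzᵢKᵢ = 1.1909, Σzᵢ/Kᵢ = 1.5737 — both > 1, two phases present.
Iterate (Newton) starting at ψ = 0.6:
  ψ = 0.6000: g = -0.14504, g' = -0.6350 → ψ = 0.3716
  ψ = 0.3716: g = -0.01584, g' = -0.5251 → ψ = 0.3414
  ψ = 0.3414: g = -0.00005, g' = -0.5221 → ψ = 0.3413
Converged at ψ = 0.3413.
Compositions from xᵢ = zᵢ/(1+ψ(Kᵢ−1)), yᵢ = Kᵢxᵢ:
  1: x = 0.2859, y = 0.6070
  2: x = 0.3588, y = 0.2960
  3: x = 0.3553, y = 0.0970

ψ = 0.3413, x_2 = 0.3588, y_2 = 0.2960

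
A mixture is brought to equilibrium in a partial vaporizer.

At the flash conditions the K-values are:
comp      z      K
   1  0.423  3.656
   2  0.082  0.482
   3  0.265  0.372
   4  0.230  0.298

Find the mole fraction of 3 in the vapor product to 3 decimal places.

Rachford–Rice: g(ψ) = Σ zᵢ(Kᵢ−1)/(1+ψ(Kᵢ−1)) = 0.
Check two-phase: ΣzᵢKᵢ = 1.753 > 1 and Σzᵢ/Kᵢ = 1.770 > 1, so g(0) = 0.753 > 0 and g(1) = -0.770 < 0.
Newton–Raphson from ψ = 0.5:
  ψ = 0.500: g = -0.0661, g' = -1.082 → ψ = 0.439
  ψ = 0.439: g = 0.0007, g' = -1.109 → ψ = 0.440
Converged at ψ = 0.440.
Compositions from xᵢ = zᵢ/(1+ψ(Kᵢ−1)), yᵢ = Kᵢxᵢ:
  1: x = 0.195, y = 0.714
  2: x = 0.106, y = 0.051
  3: x = 0.366, y = 0.136
  4: x = 0.333, y = 0.099

y_3 = 0.136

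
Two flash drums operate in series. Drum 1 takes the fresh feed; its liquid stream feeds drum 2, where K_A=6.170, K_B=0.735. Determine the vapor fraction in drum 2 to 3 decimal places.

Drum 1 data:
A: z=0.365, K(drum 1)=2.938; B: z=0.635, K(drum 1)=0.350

Drum 1:
Newton–Raphson from ψ₁ = 0.5:
  ψ₁ = 0.500: g = -0.2522, g' = -0.942 → ψ₁ = 0.232
  ψ₁ = 0.232: g = 0.0016, g' = -1.024 → ψ₁ = 0.234
Converged at ψ₁ = 0.234.
Drum-1 compositions:
  A: x = 0.251, y = 0.738
  B: x = 0.749, y = 0.262
Drum-2 feed = drum-1 liquid: z₂ = (0.2512, 0.7488).
Drum 2:
Rachford–Rice: g(ψ₂) = Σ zᵢ(Kᵢ−1)/(1+ψ₂(Kᵢ−1)) = 0.
g(0) = ΣzᵢKᵢ − 1 = 1.100 and g(1) = 1 − Σzᵢ/Kᵢ = -0.060, so a root lies in (0, 1).
Newton iteration, ψ₂⁰ = 0.5:
  ψ₂ = 0.500: g = 0.1334, g' = -0.592 → ψ₂ = 0.725
  ψ₂ = 0.725: g = 0.0277, g' = -0.378 → ψ₂ = 0.799
  ψ₂ = 0.799: g = 0.0015, g' = -0.340 → ψ₂ = 0.803
Converged at ψ₂ = 0.803.
  A: x = 0.049, y = 0.301
  B: x = 0.951, y = 0.699

V/F (drum 2) = 0.803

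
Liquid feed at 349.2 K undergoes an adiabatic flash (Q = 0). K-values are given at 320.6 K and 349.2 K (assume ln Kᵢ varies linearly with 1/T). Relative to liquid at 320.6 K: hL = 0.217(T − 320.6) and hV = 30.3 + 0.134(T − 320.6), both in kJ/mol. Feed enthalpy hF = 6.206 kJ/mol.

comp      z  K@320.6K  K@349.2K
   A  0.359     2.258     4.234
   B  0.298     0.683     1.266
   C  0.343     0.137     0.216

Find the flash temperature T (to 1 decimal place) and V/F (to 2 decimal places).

T = 324.7 K, V/F = 0.18

Adiabatic flash: solve Rachford–Rice at each trial T, then check hF = ψ·hV(T) + (1−ψ)·hL(T).
  T = 320.6 K: K = (2.258, 0.683, 0.137), RR gives ψ = 0.074, H_out = 2.251 kJ/mol
  T = 349.2 K: K = (4.234, 1.266, 0.216), RR gives ψ = 0.562, H_out = 21.908 kJ/mol
  T = 334.9 K: K = (3.134, 0.942, 0.174), RR gives ψ = 0.372, H_out = 13.940 kJ/mol
  T = 327.8 K: K = (2.673, 0.806, 0.155), RR gives ψ = 0.245, H_out = 8.826 kJ/mol
  T = 324.2 K: K = (2.459, 0.743, 0.146), RR gives ψ = 0.166, H_out = 5.764 kJ/mol
  T = 326.0 K: K = (2.564, 0.774, 0.150), RR gives ψ = 0.207, H_out = 7.343 kJ/mol
Linear interpolation between T = 324.2 (H_out = 5.764) and T = 326.0 (H_out = 7.343) on hF = 6.206 gives T ≈ 324.7 K, at which ψ = 0.18.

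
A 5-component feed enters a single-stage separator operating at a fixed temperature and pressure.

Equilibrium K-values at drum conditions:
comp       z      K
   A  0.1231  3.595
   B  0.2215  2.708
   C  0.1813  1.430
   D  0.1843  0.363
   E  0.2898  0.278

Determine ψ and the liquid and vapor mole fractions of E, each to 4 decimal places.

Let ψ = V/F and solve Σ zᵢ(Kᵢ−1)/(1+ψ(Kᵢ−1)) = 0.
Check two-phase: ΣzᵢKᵢ = 1.4491 > 1 and Σzᵢ/Kᵢ = 1.7930 > 1, so g(0) = 0.4491 > 0 and g(1) = -0.7930 < 0.
Newton–Raphson from ψ = 0.5:
  ψ = 0.5000: g = -0.09245, g' = -0.8987 → ψ = 0.3971
  ψ = 0.3971: g = -0.00118, g' = -0.8859 → ψ = 0.3958
Converged at ψ = 0.3958.
Compositions from xᵢ = zᵢ/(1+ψ(Kᵢ−1)), yᵢ = Kᵢxᵢ:
  A: x = 0.0607, y = 0.2183
  B: x = 0.1322, y = 0.3579
  C: x = 0.1549, y = 0.2216
  D: x = 0.2464, y = 0.0895
  E: x = 0.4058, y = 0.1128

ψ = 0.3958, x_E = 0.4058, y_E = 0.1128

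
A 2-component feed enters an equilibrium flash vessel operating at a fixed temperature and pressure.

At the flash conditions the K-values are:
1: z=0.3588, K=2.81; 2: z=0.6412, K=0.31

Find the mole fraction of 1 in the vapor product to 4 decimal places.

y_1 = 0.7756

Material balance + equilibrium reduce to Σ zᵢ(Kᵢ−1)/(1+ψ(Kᵢ−1)) = 0.
Feasibility: ΣzᵢKᵢ = 1.2070, Σzᵢ/Kᵢ = 2.1961 — both > 1, two phases present.
Binary case is linear: z₁(K₁−1)(1+ψ(K₂−1)) + z₂(K₂−1)(1+ψ(K₁−1)) = 0
⇒ ψ = [z₁(K₁−1)+z₂(K₂−1)] / [−(K₁−1)(K₂−1)] = 0.20700/1.24890 = 0.1657
Compositions from xᵢ = zᵢ/(1+ψ(Kᵢ−1)), yᵢ = Kᵢxᵢ:
  1: x = 0.2760, y = 0.7756
  2: x = 0.7240, y = 0.2244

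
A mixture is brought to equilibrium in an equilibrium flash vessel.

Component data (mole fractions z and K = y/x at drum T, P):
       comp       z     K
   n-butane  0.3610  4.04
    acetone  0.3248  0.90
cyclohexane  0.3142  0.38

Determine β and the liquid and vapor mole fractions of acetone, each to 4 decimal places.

Material balance + equilibrium reduce to Σ zᵢ(Kᵢ−1)/(1+β(Kᵢ−1)) = 0.
Feasibility: ΣzᵢKᵢ = 1.8702, Σzᵢ/Kᵢ = 1.2771 — both > 1, two phases present.
Iterate (Newton) starting at β = 0.5:
  β = 0.5000: g = 0.11898, g' = -0.7826 → β = 0.6520
  β = 0.6520: g = 0.00627, g' = -0.7192 → β = 0.6607
Converged at β = 0.6607.
Compositions from xᵢ = zᵢ/(1+β(Kᵢ−1)), yᵢ = Kᵢxᵢ:
  n-butane: x = 0.1200, y = 0.4848
  acetone: x = 0.3478, y = 0.3130
  cyclohexane: x = 0.5322, y = 0.2022

β = 0.6607, x_acetone = 0.3478, y_acetone = 0.3130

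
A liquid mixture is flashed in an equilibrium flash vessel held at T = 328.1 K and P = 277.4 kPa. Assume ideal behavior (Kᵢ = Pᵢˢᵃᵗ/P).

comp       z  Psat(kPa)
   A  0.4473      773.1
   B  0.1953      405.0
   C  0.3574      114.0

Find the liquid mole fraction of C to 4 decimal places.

x_C = 0.6722

Raoult's law: Kᵢ = Pᵢˢᵃᵗ/P = Pᵢˢᵃᵗ/277.4.
  K_A = 773.1/277.4 = 2.786950, K_B = 405.0/277.4 = 1.459986, K_C = 114.0/277.4 = 0.410959
Material balance + equilibrium reduce to Σ zᵢ(Kᵢ−1)/(1+ψ(Kᵢ−1)) = 0.
g(0) = ΣzᵢKᵢ − 1 = 0.6786 and g(1) = 1 − Σzᵢ/Kᵢ = -0.1639, so a root lies in (0, 1).
Iterate (Newton) starting at ψ = 0.65:
  ψ = 0.6500: g = 0.09781, g' = -0.6558 → ψ = 0.7991
  ψ = 0.7991: g = -0.00287, g' = -0.7071 → ψ = 0.7951
Converged at ψ = 0.7951.
Compositions from xᵢ = zᵢ/(1+ψ(Kᵢ−1)), yᵢ = Kᵢxᵢ:
  A: x = 0.1848, y = 0.5150
  B: x = 0.1430, y = 0.2088
  C: x = 0.6722, y = 0.2763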